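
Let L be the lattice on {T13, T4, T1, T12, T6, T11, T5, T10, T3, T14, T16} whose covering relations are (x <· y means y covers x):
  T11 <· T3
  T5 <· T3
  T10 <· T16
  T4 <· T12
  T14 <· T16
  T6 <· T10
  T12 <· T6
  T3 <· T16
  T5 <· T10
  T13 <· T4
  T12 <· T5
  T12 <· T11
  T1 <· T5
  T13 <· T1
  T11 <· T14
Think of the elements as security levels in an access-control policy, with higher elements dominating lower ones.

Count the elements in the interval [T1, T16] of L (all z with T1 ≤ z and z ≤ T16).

5

The interval [T1, T16] = {T1, T10, T16, T3, T5}, which has 5 elements.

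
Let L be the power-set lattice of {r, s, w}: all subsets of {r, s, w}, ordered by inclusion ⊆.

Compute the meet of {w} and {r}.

∅

Common lower bounds of {{w}, {r}}: ∅.
The greatest among these is ∅.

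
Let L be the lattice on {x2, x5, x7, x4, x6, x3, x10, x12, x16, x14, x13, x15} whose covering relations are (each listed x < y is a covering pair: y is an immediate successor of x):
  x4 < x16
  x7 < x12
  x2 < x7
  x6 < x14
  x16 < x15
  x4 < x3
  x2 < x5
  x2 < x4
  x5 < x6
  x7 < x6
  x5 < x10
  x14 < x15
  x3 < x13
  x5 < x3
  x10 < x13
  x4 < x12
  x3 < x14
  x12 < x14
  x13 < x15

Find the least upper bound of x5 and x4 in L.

x3

Common upper bounds of {x5, x4}: x13, x14, x15, x3.
The least among these is x3.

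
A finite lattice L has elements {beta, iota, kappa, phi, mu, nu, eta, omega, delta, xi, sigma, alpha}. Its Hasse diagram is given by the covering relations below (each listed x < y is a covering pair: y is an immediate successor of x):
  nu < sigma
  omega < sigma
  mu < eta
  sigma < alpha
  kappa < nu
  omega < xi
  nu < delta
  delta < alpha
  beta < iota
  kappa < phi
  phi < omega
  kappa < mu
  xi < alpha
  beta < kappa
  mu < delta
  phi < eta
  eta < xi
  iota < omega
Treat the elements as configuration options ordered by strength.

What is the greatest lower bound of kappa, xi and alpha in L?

kappa

Common lower bounds of {kappa, xi, alpha}: beta, kappa.
The greatest among these is kappa.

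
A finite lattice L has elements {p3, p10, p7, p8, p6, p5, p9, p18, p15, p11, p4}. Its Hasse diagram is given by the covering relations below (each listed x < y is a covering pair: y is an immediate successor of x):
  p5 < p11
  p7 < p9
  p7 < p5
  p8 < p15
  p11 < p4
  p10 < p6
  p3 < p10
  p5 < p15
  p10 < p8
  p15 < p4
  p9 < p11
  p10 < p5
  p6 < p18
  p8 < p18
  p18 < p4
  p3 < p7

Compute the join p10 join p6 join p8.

p18

Common upper bounds of {p10, p6, p8}: p18, p4.
The least among these is p18.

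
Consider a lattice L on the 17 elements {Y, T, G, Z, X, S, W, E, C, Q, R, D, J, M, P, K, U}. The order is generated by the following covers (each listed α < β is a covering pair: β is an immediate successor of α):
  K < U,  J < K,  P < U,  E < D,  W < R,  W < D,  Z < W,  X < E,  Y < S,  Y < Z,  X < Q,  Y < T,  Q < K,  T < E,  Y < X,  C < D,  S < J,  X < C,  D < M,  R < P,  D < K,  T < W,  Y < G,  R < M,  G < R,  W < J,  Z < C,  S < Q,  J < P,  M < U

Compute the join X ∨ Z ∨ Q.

K

Common upper bounds of {X, Z, Q}: K, U.
The least among these is K.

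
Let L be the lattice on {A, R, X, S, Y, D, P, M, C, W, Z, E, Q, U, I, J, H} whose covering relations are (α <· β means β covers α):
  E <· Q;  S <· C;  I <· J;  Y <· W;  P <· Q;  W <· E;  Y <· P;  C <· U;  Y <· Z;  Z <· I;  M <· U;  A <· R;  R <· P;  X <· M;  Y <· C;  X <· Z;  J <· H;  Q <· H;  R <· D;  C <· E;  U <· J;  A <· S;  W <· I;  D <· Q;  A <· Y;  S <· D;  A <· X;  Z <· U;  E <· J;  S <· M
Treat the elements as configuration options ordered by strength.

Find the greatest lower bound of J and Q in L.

E

Common lower bounds of {J, Q}: A, C, E, S, W, Y.
The greatest among these is E.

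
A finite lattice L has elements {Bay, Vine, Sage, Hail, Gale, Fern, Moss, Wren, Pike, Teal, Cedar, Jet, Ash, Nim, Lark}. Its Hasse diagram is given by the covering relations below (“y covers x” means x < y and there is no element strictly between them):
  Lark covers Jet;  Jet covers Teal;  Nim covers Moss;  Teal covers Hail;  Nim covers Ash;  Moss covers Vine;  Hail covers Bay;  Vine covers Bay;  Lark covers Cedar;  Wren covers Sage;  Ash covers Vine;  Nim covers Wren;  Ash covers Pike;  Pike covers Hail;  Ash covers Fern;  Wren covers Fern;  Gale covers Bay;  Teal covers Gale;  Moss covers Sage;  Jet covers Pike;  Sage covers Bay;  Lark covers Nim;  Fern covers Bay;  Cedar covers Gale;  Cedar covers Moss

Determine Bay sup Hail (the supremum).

Common upper bounds of {Bay, Hail}: Ash, Hail, Jet, Lark, Nim, Pike, Teal.
The least among these is Hail.

Hail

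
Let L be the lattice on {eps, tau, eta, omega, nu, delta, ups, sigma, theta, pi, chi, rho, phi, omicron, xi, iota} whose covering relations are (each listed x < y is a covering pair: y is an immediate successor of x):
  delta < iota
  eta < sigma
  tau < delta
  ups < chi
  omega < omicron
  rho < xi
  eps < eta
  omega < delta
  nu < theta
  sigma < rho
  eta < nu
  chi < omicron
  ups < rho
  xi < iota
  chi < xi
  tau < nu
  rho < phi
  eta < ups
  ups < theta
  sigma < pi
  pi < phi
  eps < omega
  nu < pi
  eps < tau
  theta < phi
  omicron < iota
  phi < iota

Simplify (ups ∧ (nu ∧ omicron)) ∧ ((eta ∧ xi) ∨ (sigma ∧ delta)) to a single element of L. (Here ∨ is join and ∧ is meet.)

eta

nu ∧ omicron = eta
ups ∧ eta = eta
eta ∧ xi = eta
sigma ∧ delta = eps
eta ∨ eps = eta
eta ∧ eta = eta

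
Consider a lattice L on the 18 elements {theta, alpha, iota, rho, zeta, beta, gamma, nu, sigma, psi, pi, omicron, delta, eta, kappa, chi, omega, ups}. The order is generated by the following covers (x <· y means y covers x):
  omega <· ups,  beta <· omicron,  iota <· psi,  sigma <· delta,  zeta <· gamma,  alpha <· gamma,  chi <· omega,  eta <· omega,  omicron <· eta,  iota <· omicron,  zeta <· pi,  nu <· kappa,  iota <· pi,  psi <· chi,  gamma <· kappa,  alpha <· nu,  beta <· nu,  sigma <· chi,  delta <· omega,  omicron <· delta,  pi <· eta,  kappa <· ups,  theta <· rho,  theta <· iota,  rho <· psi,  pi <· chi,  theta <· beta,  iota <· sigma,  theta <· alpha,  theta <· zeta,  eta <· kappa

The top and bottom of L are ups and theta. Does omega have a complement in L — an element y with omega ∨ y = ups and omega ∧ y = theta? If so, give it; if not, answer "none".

Need y with omega ∨ y = ups and omega ∧ y = theta.
Checking each element gives: alpha.

alpha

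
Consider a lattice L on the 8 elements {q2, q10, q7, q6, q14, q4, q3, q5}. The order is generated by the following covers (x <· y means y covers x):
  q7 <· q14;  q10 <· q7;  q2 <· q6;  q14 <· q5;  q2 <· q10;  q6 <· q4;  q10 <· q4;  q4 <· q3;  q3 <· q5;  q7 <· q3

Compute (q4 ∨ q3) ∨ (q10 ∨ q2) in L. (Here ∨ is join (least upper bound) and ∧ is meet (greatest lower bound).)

q3

q4 ∨ q3 = q3
q10 ∨ q2 = q10
q3 ∨ q10 = q3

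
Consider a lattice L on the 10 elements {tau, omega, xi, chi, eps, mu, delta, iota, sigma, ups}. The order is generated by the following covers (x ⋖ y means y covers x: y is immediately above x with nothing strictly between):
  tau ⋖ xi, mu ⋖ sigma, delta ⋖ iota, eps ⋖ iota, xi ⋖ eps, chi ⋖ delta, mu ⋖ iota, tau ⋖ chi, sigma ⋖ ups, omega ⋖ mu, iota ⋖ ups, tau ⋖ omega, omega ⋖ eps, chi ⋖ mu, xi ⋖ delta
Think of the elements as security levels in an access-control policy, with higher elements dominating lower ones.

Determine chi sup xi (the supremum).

Common upper bounds of {chi, xi}: delta, iota, ups.
The least among these is delta.

delta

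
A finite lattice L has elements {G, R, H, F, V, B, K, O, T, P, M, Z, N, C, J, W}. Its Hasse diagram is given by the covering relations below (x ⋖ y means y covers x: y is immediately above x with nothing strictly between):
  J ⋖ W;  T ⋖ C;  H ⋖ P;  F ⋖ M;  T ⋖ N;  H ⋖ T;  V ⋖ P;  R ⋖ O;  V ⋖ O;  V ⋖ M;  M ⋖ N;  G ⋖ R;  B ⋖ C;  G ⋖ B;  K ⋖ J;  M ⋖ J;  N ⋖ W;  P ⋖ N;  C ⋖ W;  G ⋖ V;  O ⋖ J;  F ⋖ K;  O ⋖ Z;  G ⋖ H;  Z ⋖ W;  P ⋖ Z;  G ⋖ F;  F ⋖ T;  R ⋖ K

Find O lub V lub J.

Common upper bounds of {O, V, J}: J, W.
The least among these is J.

J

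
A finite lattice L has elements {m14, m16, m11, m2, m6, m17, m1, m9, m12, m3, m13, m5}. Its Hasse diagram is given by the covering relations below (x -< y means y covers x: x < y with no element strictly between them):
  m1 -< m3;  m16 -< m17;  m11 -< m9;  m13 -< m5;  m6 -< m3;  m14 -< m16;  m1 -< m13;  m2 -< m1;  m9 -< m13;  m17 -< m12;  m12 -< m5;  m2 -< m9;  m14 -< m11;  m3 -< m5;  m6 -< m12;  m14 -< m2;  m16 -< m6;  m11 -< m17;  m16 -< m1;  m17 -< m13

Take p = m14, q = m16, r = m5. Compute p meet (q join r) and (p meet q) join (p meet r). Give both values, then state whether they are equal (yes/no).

q join r = m5, so p meet (q join r) = m14 meet m5 = m14.
p meet q = m14 and p meet r = m14, so (p meet q) join (p meet r) = m14 join m14 = m14.
Equal: yes.

m14; m14; yes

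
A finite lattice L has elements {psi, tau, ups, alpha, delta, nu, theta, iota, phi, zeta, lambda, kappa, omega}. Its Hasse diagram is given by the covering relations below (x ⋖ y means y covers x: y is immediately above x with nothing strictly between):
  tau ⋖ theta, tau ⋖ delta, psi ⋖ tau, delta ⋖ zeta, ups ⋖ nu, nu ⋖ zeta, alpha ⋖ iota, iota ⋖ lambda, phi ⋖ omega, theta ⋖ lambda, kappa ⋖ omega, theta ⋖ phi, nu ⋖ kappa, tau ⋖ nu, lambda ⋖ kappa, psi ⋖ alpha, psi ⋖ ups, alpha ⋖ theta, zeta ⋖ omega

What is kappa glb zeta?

nu

Common lower bounds of {kappa, zeta}: nu, psi, tau, ups.
The greatest among these is nu.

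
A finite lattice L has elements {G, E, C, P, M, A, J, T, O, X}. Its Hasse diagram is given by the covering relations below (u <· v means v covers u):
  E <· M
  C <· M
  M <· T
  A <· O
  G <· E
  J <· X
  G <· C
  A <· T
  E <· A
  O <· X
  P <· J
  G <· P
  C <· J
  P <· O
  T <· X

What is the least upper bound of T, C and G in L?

Common upper bounds of {T, C, G}: T, X.
The least among these is T.

T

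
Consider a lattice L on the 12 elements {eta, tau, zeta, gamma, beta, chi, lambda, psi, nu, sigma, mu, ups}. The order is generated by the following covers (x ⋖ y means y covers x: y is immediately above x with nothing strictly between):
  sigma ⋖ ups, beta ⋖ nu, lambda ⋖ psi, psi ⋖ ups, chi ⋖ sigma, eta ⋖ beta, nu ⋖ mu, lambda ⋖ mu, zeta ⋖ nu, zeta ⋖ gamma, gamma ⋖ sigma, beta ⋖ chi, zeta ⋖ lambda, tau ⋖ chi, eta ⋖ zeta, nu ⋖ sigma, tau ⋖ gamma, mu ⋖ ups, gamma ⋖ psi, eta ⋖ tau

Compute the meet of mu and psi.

lambda

Common lower bounds of {mu, psi}: eta, lambda, zeta.
The greatest among these is lambda.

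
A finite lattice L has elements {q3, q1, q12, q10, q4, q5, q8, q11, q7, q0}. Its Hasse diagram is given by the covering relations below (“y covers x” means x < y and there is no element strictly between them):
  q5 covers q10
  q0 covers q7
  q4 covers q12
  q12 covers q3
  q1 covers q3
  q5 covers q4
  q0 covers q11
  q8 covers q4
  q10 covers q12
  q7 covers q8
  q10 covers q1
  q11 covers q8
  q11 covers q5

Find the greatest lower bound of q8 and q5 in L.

Common lower bounds of {q8, q5}: q12, q3, q4.
The greatest among these is q4.

q4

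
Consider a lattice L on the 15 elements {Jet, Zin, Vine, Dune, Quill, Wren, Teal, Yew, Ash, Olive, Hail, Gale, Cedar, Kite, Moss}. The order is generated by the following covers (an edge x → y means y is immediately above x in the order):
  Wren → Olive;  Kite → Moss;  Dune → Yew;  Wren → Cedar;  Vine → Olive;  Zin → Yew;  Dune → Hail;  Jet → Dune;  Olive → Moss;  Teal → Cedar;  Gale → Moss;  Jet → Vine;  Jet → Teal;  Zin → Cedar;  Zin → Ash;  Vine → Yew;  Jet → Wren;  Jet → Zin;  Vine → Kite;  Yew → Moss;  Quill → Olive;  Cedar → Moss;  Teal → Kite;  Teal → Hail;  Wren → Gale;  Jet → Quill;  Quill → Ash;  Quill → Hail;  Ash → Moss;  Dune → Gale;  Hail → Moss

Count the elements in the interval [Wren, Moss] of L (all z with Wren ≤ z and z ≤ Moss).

5

The interval [Wren, Moss] = {Cedar, Gale, Moss, Olive, Wren}, which has 5 elements.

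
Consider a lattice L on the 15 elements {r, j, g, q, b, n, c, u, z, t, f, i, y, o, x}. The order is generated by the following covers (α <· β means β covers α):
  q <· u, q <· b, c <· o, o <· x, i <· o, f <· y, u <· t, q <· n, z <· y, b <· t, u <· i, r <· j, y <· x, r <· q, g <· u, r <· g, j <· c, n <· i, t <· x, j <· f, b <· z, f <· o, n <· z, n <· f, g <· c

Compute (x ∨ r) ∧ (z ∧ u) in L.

q

x ∨ r = x
z ∧ u = q
x ∧ q = q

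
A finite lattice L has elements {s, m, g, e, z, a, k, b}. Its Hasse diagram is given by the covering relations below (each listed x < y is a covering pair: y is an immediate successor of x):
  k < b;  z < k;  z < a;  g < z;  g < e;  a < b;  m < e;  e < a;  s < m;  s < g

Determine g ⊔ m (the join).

Common upper bounds of {g, m}: a, b, e.
The least among these is e.

e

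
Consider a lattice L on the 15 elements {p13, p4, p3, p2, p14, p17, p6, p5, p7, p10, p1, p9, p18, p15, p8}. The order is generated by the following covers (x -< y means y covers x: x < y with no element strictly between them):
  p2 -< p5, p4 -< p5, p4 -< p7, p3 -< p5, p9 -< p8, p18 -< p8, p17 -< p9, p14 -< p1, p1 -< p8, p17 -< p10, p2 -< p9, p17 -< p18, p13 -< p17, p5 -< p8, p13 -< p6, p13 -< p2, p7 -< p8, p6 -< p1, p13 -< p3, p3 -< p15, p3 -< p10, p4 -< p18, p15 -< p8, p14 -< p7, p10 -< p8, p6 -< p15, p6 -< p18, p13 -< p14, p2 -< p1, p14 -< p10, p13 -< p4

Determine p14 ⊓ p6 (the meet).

Common lower bounds of {p14, p6}: p13.
The greatest among these is p13.

p13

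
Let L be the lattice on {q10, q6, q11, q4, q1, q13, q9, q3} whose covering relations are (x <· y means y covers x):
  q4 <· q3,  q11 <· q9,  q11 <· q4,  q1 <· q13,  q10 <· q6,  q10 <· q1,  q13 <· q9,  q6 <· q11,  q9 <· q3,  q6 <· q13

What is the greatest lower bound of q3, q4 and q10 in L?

q10

Common lower bounds of {q3, q4, q10}: q10.
The greatest among these is q10.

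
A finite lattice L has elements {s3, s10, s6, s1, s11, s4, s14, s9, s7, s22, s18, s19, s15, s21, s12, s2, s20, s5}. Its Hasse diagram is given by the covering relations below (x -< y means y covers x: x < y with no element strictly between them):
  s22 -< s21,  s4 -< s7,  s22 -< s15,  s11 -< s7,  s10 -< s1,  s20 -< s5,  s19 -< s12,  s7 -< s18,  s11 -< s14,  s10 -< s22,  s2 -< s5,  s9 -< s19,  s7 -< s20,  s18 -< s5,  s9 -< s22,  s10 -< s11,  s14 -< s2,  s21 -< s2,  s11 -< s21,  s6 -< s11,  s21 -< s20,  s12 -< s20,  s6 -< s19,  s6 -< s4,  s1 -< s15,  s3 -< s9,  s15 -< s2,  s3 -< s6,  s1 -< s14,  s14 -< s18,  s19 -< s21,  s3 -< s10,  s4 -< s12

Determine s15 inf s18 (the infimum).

s1

Common lower bounds of {s15, s18}: s1, s10, s3.
The greatest among these is s1.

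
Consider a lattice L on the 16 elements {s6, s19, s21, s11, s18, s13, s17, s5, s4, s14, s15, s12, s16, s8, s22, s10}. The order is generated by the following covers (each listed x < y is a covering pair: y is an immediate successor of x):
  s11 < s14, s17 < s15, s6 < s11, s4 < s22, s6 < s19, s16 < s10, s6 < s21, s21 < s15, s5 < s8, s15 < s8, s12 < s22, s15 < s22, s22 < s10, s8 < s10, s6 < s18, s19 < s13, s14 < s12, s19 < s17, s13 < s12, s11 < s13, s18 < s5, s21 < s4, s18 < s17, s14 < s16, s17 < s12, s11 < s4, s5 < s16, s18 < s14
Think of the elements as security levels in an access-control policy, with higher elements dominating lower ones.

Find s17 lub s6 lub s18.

Common upper bounds of {s17, s6, s18}: s10, s12, s15, s17, s22, s8.
The least among these is s17.

s17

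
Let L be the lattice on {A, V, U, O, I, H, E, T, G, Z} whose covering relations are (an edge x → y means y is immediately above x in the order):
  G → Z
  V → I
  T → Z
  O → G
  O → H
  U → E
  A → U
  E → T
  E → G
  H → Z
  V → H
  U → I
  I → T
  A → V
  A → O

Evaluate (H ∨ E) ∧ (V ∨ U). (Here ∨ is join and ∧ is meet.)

I

H ∨ E = Z
V ∨ U = I
Z ∧ I = I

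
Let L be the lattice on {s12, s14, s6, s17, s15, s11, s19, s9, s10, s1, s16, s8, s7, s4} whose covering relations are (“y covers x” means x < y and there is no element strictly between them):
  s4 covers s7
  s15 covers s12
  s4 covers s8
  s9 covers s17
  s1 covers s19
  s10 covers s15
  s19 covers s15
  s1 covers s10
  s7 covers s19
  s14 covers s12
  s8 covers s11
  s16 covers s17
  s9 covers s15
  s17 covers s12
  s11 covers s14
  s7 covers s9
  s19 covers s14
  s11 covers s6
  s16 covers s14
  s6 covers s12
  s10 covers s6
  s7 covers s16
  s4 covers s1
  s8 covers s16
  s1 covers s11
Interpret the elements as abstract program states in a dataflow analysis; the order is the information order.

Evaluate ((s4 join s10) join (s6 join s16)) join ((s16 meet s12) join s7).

s4

s4 ∨ s10 = s4
s6 ∨ s16 = s8
s4 ∨ s8 = s4
s16 ∧ s12 = s12
s12 ∨ s7 = s7
s4 ∨ s7 = s4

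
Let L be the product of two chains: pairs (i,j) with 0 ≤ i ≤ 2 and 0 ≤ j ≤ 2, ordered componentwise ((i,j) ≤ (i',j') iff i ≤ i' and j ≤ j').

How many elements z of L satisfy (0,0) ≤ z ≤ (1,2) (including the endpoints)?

6

The interval [(0,0), (1,2)] = {(0,0), (0,1), (0,2), (1,0), (1,1), (1,2)}, which has 6 elements.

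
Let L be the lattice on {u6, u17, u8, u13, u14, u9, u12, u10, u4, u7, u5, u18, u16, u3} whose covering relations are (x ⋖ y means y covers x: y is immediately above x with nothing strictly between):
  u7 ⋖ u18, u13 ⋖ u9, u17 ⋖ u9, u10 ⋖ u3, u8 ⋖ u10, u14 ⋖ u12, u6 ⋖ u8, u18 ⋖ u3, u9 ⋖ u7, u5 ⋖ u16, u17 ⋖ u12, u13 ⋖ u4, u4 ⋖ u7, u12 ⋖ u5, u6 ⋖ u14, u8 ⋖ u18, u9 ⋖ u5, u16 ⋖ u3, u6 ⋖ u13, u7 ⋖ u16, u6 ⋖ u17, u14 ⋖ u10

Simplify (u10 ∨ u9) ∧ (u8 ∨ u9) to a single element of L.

u10 ∨ u9 = u3
u8 ∨ u9 = u18
u3 ∧ u18 = u18

u18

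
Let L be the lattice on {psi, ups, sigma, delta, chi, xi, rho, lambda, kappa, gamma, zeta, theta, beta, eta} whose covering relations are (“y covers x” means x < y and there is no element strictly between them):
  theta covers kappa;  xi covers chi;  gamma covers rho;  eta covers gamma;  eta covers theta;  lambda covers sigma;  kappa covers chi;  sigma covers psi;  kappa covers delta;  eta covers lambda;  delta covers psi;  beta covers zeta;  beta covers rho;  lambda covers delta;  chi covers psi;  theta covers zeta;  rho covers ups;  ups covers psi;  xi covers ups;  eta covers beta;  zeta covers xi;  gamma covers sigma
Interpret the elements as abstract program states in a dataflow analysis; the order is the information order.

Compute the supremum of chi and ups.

Common upper bounds of {chi, ups}: beta, eta, theta, xi, zeta.
The least among these is xi.

xi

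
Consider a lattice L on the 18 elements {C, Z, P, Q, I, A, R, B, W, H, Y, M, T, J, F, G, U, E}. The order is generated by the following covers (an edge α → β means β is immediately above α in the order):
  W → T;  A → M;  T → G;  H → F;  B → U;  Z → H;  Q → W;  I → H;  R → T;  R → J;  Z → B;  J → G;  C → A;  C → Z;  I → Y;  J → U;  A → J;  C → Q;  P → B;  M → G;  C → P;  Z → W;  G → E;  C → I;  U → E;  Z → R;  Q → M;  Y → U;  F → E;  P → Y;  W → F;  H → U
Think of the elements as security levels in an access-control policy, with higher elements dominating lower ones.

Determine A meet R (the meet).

Common lower bounds of {A, R}: C.
The greatest among these is C.

C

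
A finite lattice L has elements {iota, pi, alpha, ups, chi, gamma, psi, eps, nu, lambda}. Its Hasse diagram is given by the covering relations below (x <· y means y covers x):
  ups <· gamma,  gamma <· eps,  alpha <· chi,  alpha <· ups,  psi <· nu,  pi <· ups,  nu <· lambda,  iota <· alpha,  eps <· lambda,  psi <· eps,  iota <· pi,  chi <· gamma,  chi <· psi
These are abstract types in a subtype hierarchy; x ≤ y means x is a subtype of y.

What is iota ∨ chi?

Common upper bounds of {iota, chi}: chi, eps, gamma, lambda, nu, psi.
The least among these is chi.

chi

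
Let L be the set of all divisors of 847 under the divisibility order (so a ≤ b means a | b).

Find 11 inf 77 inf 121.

In the divisibility order, the meet is the greatest common divisor: gcd(11, 77, 121) = 11.

11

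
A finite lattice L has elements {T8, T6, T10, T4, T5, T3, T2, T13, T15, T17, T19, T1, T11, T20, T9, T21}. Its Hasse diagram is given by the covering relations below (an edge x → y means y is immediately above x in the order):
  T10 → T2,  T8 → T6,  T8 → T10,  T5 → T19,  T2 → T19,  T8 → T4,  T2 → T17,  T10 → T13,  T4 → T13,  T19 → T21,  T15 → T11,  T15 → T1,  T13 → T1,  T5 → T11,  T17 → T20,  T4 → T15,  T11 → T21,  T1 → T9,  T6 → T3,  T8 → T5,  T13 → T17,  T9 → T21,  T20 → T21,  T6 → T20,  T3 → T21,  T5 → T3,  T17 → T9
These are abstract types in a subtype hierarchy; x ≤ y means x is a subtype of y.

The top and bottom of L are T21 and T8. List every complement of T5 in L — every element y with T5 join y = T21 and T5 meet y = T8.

T1, T13, T17, T20, T9

Need y with T5 ∨ y = T21 and T5 ∧ y = T8.
Checking each element gives: T1, T13, T17, T20, T9.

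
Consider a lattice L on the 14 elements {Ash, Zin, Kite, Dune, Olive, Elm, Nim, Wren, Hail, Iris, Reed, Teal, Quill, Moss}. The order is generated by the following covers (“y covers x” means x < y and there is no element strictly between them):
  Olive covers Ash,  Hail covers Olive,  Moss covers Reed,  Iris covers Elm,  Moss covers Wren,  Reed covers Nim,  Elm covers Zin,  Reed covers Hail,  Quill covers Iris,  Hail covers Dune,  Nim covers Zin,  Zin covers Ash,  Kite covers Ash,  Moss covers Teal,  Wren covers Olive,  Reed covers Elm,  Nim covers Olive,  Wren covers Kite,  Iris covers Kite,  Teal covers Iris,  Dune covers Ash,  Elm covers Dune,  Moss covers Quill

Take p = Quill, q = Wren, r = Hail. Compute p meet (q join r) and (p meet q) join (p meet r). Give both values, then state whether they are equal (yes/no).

Quill; Iris; no

q join r = Moss, so p meet (q join r) = Quill meet Moss = Quill.
p meet q = Kite and p meet r = Dune, so (p meet q) join (p meet r) = Kite join Dune = Iris.
Equal: no.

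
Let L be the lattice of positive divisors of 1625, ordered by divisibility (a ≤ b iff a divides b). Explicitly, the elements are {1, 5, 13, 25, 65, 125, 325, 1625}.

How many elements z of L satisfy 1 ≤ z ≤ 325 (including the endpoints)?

6

The interval [1, 325] = {1, 13, 25, 325, 5, 65}, which has 6 elements.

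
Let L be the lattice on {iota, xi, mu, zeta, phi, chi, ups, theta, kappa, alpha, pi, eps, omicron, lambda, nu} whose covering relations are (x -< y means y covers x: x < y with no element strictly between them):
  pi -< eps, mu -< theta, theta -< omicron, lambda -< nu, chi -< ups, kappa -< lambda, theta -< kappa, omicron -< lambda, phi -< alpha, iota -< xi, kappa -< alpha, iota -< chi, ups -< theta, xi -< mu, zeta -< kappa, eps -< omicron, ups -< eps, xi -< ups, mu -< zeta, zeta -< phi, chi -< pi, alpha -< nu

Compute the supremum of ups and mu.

theta

Common upper bounds of {ups, mu}: alpha, kappa, lambda, nu, omicron, theta.
The least among these is theta.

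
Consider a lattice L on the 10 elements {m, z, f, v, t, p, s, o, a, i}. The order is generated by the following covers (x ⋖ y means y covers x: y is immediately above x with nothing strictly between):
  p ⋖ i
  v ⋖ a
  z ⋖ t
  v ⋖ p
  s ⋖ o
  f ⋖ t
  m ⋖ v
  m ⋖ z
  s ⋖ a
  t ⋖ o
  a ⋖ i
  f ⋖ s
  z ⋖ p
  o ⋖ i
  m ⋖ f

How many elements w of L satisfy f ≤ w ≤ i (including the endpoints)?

6

The interval [f, i] = {a, f, i, o, s, t}, which has 6 elements.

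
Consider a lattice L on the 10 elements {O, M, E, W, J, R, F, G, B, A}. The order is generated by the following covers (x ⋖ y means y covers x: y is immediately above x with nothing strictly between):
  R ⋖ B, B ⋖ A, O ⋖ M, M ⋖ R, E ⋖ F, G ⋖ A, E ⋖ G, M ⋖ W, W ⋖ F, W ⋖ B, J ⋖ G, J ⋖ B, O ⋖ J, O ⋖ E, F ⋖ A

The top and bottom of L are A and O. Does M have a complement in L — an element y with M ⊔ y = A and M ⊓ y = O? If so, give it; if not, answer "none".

G

Need y with M ∨ y = A and M ∧ y = O.
Checking each element gives: G.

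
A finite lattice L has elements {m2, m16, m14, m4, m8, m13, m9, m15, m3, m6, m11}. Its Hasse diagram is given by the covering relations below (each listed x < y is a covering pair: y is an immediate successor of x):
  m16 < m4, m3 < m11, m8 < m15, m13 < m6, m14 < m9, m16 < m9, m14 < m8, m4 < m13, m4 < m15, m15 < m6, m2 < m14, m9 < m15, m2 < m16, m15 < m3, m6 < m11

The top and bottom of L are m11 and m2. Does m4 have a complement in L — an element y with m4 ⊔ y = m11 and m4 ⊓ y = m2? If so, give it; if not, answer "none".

For every candidate y, either m4 ∨ y ≠ m11 or m4 ∧ y ≠ m2; no complement exists.

none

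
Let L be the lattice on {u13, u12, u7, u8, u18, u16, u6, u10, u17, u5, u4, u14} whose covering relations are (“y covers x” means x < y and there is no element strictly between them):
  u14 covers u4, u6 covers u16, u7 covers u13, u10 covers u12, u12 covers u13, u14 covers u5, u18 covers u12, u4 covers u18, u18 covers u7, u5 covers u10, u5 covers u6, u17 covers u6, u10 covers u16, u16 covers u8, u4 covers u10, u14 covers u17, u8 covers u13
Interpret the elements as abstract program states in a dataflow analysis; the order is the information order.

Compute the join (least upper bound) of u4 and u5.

Common upper bounds of {u4, u5}: u14.
The least among these is u14.

u14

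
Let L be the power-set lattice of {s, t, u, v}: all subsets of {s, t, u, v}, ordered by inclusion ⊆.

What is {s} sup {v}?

{s,v}

Common upper bounds of {{s}, {v}}: {s,t,u,v}, {s,t,v}, {s,u,v}, {s,v}.
The least among these is {s,v}.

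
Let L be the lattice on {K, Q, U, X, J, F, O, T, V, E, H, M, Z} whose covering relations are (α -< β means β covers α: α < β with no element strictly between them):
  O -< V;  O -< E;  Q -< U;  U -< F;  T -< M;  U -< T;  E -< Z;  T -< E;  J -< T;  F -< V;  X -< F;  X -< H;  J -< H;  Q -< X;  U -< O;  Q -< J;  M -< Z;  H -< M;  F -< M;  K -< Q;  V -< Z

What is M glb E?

Common lower bounds of {M, E}: J, K, Q, T, U.
The greatest among these is T.

T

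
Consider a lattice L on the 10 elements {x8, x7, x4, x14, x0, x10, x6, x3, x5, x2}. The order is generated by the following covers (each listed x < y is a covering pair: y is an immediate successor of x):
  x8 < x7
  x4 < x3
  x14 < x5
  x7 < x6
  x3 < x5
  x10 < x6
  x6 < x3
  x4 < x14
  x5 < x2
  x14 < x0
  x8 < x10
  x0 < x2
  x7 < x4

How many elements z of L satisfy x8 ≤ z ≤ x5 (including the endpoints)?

8

The interval [x8, x5] = {x10, x14, x3, x4, x5, x6, x7, x8}, which has 8 elements.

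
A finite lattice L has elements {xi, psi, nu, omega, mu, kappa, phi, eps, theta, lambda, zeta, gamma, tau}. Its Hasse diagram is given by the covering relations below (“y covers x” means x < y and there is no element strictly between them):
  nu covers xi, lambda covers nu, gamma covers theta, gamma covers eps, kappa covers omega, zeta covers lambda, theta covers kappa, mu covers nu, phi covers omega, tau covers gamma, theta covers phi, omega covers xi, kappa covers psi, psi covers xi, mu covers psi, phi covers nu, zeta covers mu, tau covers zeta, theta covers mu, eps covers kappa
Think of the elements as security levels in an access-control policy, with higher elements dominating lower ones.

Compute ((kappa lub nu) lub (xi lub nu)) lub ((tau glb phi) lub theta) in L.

kappa ∨ nu = theta
xi ∨ nu = nu
theta ∨ nu = theta
tau ∧ phi = phi
phi ∨ theta = theta
theta ∨ theta = theta

theta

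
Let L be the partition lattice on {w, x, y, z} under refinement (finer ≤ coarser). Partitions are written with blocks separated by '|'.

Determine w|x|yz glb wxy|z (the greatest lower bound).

The meet (common refinement) of w|x|yz and wxy|z intersects blocks pairwise, giving w|x|y|z.

w|x|y|z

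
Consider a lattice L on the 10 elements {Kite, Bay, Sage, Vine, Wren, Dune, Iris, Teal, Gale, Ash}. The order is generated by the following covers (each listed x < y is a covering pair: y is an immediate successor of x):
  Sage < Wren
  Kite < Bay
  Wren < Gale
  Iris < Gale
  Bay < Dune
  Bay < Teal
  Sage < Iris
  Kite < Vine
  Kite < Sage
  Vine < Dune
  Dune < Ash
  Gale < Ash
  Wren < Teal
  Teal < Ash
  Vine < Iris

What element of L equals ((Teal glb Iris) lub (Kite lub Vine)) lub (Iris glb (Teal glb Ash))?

Teal ∧ Iris = Sage
Kite ∨ Vine = Vine
Sage ∨ Vine = Iris
Teal ∧ Ash = Teal
Iris ∧ Teal = Sage
Iris ∨ Sage = Iris

Iris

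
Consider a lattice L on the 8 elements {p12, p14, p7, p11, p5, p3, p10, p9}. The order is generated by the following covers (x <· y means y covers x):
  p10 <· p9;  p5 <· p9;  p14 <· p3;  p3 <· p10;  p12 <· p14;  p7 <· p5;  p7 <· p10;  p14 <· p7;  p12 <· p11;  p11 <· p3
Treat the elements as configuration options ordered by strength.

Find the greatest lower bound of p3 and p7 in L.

p14

Common lower bounds of {p3, p7}: p12, p14.
The greatest among these is p14.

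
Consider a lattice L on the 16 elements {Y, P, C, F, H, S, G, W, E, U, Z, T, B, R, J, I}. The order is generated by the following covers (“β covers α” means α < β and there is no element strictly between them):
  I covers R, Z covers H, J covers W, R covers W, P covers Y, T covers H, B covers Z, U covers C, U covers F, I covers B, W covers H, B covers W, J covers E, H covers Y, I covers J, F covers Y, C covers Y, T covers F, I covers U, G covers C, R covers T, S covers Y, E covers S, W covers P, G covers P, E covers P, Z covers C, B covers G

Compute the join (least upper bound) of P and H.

W

Common upper bounds of {P, H}: B, I, J, R, W.
The least among these is W.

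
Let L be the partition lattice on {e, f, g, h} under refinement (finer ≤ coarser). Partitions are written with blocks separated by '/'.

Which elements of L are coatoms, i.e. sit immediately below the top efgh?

The coatoms are exactly the elements covered by efgh: e/fgh, ef/gh, efg/h, efh/g, eg/fh, egh/f, eh/fg.

e/fgh, ef/gh, efg/h, efh/g, eg/fh, egh/f, eh/fg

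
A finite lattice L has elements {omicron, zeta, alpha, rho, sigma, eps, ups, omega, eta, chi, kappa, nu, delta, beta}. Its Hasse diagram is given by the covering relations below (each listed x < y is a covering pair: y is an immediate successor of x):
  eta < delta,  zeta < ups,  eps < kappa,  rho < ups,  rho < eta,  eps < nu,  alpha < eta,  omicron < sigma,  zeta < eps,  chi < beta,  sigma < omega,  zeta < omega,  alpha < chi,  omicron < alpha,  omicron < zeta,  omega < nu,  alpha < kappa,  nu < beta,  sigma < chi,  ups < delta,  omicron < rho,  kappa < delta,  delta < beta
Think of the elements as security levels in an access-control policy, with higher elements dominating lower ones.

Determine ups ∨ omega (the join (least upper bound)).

beta

Common upper bounds of {ups, omega}: beta.
The least among these is beta.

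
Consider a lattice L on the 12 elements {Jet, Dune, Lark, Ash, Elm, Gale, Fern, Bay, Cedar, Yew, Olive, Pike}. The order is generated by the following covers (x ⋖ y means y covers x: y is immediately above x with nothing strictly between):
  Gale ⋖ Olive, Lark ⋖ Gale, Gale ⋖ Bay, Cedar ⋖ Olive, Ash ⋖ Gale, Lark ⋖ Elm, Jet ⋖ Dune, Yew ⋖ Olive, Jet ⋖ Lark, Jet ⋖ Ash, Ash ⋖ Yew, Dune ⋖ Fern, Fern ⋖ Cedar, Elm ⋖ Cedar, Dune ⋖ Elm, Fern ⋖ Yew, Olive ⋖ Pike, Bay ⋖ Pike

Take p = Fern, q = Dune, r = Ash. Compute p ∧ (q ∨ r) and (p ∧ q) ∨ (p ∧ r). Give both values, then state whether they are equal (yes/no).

q ∨ r = Yew, so p ∧ (q ∨ r) = Fern ∧ Yew = Fern.
p ∧ q = Dune and p ∧ r = Jet, so (p ∧ q) ∨ (p ∧ r) = Dune ∨ Jet = Dune.
Equal: no.

Fern; Dune; no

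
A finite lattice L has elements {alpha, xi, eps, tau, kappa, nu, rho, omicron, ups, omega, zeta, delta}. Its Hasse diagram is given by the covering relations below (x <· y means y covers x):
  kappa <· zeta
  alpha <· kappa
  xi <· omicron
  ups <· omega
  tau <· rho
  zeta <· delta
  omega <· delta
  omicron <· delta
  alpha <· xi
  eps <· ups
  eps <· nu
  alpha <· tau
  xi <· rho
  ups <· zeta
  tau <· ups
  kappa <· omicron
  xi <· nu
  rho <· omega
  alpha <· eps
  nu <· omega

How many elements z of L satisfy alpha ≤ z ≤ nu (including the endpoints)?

4

The interval [alpha, nu] = {alpha, eps, nu, xi}, which has 4 elements.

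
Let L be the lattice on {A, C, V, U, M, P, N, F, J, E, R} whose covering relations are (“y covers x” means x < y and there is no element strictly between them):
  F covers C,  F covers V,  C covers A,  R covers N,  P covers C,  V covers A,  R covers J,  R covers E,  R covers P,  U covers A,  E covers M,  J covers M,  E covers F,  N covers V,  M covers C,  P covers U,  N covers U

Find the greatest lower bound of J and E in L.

Common lower bounds of {J, E}: A, C, M.
The greatest among these is M.

M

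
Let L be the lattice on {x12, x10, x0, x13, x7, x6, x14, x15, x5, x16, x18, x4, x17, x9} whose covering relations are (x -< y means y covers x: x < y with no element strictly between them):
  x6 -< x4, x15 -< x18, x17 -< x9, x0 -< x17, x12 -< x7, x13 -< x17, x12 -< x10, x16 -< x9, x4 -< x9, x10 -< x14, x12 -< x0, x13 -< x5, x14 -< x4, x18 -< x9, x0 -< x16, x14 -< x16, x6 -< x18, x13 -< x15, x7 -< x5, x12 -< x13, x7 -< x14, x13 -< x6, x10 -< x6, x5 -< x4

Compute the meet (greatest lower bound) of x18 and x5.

x13

Common lower bounds of {x18, x5}: x12, x13.
The greatest among these is x13.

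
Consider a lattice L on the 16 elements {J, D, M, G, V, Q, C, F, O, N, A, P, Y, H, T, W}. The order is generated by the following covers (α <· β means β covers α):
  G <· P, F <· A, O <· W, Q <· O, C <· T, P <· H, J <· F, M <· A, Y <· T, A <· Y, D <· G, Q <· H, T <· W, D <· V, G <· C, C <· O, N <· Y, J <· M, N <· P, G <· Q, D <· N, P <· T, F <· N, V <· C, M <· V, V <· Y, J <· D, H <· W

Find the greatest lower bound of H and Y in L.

Common lower bounds of {H, Y}: D, F, J, N.
The greatest among these is N.

N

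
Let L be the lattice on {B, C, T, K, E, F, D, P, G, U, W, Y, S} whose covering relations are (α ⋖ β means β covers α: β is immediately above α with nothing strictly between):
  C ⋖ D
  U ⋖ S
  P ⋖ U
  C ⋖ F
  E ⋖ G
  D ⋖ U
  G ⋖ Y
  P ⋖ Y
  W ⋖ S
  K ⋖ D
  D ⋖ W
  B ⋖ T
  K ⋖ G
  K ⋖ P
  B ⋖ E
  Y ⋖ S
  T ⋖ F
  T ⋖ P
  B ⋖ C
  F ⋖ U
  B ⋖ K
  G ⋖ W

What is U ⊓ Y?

P

Common lower bounds of {U, Y}: B, K, P, T.
The greatest among these is P.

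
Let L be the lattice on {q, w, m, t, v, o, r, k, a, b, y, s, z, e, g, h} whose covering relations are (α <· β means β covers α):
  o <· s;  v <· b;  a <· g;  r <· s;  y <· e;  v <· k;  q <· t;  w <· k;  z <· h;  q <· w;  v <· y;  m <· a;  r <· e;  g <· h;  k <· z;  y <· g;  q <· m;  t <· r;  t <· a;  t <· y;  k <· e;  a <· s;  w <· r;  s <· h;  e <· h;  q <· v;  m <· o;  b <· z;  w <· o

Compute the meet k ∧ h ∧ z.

Common lower bounds of {k, h, z}: k, q, v, w.
The greatest among these is k.

k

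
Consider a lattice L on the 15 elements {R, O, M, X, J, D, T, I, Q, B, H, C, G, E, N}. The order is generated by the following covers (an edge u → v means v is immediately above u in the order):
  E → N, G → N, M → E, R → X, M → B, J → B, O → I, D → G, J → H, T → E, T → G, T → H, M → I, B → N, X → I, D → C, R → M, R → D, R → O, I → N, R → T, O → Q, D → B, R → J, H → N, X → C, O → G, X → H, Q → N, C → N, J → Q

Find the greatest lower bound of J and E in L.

R

Common lower bounds of {J, E}: R.
The greatest among these is R.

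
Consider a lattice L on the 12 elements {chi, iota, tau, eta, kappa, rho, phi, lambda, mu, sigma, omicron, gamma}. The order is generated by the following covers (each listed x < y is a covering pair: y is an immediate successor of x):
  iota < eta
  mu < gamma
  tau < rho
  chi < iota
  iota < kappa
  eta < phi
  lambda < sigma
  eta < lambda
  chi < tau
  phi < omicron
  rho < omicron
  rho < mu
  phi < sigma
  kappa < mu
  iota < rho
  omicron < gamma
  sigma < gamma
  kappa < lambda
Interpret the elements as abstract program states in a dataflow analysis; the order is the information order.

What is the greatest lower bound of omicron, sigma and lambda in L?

Common lower bounds of {omicron, sigma, lambda}: chi, eta, iota.
The greatest among these is eta.

eta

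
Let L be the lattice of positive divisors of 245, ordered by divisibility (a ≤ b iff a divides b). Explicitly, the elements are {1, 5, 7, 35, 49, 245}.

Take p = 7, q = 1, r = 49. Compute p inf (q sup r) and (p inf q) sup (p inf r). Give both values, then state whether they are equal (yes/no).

7; 7; yes

q sup r = 49, so p inf (q sup r) = 7 inf 49 = 7.
p inf q = 1 and p inf r = 7, so (p inf q) sup (p inf r) = 1 sup 7 = 7.
Equal: yes.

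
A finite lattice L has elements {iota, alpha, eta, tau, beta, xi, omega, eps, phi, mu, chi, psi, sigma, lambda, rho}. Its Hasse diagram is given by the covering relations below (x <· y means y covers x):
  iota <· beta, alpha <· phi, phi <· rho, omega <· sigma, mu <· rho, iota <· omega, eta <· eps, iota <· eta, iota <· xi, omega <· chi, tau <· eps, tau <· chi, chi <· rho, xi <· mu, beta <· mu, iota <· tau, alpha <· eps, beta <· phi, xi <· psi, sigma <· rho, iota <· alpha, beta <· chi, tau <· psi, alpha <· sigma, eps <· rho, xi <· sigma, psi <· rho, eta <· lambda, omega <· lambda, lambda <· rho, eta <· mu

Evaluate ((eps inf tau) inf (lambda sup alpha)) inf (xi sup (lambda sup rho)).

tau

eps ∧ tau = tau
lambda ∨ alpha = rho
tau ∧ rho = tau
lambda ∨ rho = rho
xi ∨ rho = rho
tau ∧ rho = tau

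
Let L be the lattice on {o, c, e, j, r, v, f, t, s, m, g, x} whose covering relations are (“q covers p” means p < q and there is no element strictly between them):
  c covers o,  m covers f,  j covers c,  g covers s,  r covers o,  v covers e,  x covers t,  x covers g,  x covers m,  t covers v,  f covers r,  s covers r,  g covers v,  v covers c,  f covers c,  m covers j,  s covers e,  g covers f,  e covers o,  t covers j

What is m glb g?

f

Common lower bounds of {m, g}: c, f, o, r.
The greatest among these is f.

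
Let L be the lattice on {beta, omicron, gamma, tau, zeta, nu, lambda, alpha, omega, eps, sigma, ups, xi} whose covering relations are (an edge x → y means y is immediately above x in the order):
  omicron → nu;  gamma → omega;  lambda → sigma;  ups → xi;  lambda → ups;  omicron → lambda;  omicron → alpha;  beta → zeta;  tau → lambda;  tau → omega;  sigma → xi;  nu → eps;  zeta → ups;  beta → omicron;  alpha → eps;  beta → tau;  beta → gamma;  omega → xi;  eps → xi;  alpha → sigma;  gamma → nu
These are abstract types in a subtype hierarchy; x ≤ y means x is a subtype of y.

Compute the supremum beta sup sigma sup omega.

xi

Common upper bounds of {beta, sigma, omega}: xi.
The least among these is xi.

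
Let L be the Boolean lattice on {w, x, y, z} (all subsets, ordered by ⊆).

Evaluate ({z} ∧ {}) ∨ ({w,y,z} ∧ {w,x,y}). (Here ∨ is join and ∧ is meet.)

{z} ∧ {} = {}
{w,y,z} ∧ {w,x,y} = {w,y}
{} ∨ {w,y} = {w,y}

{w,y}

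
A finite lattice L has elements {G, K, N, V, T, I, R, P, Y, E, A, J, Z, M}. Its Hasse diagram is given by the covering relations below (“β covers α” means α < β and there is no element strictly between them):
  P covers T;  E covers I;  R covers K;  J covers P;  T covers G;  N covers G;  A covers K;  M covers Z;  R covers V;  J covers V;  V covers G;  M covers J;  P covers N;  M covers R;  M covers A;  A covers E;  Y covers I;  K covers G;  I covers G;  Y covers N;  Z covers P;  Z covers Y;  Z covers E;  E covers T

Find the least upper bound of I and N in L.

Y

Common upper bounds of {I, N}: M, Y, Z.
The least among these is Y.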